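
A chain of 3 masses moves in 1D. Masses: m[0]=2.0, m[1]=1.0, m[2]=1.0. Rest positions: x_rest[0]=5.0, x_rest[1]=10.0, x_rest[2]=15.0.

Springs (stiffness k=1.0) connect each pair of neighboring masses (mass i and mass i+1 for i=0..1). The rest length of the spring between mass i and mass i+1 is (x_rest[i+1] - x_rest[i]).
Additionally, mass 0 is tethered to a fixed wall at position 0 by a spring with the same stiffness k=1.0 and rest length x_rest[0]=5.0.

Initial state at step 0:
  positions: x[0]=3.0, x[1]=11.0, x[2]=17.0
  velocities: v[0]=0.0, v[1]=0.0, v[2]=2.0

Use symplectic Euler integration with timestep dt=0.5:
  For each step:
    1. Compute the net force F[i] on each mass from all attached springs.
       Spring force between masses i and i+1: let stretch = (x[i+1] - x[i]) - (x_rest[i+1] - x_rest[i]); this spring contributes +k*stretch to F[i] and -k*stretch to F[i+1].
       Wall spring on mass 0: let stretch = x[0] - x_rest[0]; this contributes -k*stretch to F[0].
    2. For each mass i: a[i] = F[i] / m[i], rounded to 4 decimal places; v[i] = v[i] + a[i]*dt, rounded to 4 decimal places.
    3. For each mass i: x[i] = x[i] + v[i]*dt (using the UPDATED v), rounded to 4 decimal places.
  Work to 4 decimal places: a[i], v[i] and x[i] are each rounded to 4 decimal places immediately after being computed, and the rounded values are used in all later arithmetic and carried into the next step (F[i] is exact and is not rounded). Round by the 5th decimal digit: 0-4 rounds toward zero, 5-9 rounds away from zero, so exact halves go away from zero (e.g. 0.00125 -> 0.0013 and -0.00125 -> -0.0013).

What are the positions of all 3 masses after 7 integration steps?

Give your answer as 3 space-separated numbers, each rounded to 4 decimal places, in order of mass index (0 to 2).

Step 0: x=[3.0000 11.0000 17.0000] v=[0.0000 0.0000 2.0000]
Step 1: x=[3.6250 10.5000 17.7500] v=[1.2500 -1.0000 1.5000]
Step 2: x=[4.6563 10.0938 17.9375] v=[2.0625 -0.8125 0.3750]
Step 3: x=[5.7852 10.2891 17.4141] v=[2.2578 0.3906 -1.0469]
Step 4: x=[6.7540 11.1397 16.3594] v=[1.9375 1.7012 -2.1094]
Step 5: x=[7.4267 12.1988 15.2498] v=[1.3454 2.1182 -2.2193]
Step 6: x=[7.7676 12.8277 14.6274] v=[0.6818 1.2577 -1.2448]
Step 7: x=[7.7701 12.6415 14.8051] v=[0.0049 -0.3725 0.3554]

Answer: 7.7701 12.6415 14.8051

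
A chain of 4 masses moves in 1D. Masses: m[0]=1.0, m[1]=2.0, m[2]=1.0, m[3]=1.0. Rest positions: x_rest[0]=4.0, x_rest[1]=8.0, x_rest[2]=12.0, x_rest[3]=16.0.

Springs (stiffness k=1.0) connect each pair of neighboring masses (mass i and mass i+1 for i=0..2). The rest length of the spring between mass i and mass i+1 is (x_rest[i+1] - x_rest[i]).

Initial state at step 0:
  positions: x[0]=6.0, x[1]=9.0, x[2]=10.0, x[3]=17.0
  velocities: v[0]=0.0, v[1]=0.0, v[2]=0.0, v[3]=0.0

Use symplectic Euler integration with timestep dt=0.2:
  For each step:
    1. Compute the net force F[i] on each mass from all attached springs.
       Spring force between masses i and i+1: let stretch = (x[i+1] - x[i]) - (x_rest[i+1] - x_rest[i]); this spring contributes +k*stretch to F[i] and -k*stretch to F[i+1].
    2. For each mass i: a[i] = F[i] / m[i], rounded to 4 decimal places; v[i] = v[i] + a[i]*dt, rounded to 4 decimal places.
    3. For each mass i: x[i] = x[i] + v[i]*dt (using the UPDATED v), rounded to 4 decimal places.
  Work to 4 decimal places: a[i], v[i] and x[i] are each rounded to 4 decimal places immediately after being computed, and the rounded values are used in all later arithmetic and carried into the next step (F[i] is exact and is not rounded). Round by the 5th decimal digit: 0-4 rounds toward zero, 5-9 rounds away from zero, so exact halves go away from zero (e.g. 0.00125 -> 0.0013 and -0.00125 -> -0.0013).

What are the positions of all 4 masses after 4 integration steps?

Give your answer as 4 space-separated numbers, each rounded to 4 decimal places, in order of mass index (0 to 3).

Step 0: x=[6.0000 9.0000 10.0000 17.0000] v=[0.0000 0.0000 0.0000 0.0000]
Step 1: x=[5.9600 8.9600 10.2400 16.8800] v=[-0.2000 -0.2000 1.2000 -0.6000]
Step 2: x=[5.8800 8.8856 10.6944 16.6544] v=[-0.4000 -0.3720 2.2720 -1.1280]
Step 3: x=[5.7602 8.7873 11.3148 16.3504] v=[-0.5989 -0.4917 3.1022 -1.5200]
Step 4: x=[5.6015 8.6790 12.0356 16.0050] v=[-0.7935 -0.5417 3.6038 -1.7271]

Answer: 5.6015 8.6790 12.0356 16.0050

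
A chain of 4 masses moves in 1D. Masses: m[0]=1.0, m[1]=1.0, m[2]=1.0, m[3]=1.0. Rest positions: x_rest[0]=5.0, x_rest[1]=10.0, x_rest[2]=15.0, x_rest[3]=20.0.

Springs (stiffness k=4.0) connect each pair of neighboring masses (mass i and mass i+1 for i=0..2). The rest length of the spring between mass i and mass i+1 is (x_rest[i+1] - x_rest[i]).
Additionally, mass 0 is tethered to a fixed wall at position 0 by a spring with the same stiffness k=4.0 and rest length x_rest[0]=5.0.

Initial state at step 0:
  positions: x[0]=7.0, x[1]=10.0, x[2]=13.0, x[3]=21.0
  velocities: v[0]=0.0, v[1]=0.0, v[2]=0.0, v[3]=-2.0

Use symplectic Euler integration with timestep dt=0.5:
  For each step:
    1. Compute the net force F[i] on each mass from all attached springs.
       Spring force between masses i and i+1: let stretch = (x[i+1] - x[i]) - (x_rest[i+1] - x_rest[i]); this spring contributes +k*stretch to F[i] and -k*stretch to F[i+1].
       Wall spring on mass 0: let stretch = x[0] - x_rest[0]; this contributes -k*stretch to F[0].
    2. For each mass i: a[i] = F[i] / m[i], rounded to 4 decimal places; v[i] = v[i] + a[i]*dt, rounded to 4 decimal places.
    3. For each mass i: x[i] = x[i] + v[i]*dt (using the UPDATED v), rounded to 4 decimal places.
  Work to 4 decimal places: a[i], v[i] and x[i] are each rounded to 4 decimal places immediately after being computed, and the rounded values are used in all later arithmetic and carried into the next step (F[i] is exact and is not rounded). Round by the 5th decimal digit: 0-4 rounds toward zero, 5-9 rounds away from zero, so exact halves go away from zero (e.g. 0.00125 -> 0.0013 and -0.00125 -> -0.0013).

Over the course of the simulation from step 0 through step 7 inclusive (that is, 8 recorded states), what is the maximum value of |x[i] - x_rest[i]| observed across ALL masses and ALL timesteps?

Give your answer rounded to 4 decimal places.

Step 0: x=[7.0000 10.0000 13.0000 21.0000] v=[0.0000 0.0000 0.0000 -2.0000]
Step 1: x=[3.0000 10.0000 18.0000 17.0000] v=[-8.0000 0.0000 10.0000 -8.0000]
Step 2: x=[3.0000 11.0000 14.0000 19.0000] v=[0.0000 2.0000 -8.0000 4.0000]
Step 3: x=[8.0000 7.0000 12.0000 21.0000] v=[10.0000 -8.0000 -4.0000 4.0000]
Step 4: x=[4.0000 9.0000 14.0000 19.0000] v=[-8.0000 4.0000 4.0000 -4.0000]
Step 5: x=[1.0000 11.0000 16.0000 17.0000] v=[-6.0000 4.0000 4.0000 -4.0000]
Step 6: x=[7.0000 8.0000 14.0000 19.0000] v=[12.0000 -6.0000 -4.0000 4.0000]
Step 7: x=[7.0000 10.0000 11.0000 21.0000] v=[0.0000 4.0000 -6.0000 4.0000]
Max displacement = 4.0000

Answer: 4.0000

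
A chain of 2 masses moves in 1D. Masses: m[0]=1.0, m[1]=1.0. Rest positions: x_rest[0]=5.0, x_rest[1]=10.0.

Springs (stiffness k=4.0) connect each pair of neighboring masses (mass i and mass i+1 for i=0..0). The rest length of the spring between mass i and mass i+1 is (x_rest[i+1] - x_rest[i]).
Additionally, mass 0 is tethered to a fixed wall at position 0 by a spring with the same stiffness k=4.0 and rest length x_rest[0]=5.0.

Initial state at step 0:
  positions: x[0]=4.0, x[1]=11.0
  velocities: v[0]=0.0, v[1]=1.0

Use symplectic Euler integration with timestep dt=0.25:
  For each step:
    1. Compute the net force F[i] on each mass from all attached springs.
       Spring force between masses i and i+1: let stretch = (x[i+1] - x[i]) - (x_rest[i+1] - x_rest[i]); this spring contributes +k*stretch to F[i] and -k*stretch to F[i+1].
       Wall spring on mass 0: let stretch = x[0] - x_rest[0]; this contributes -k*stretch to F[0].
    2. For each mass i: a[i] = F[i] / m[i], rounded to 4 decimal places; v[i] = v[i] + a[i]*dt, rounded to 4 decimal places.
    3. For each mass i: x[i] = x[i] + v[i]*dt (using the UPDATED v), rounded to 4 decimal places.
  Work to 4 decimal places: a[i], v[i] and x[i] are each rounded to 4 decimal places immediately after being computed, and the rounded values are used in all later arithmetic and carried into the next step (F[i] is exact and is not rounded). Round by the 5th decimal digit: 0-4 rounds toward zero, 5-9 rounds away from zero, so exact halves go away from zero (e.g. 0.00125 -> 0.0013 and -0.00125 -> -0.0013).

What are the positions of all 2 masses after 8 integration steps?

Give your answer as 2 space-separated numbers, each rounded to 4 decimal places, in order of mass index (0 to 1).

Step 0: x=[4.0000 11.0000] v=[0.0000 1.0000]
Step 1: x=[4.7500 10.7500] v=[3.0000 -1.0000]
Step 2: x=[5.8125 10.2500] v=[4.2500 -2.0000]
Step 3: x=[6.5313 9.8906] v=[2.8750 -1.4375]
Step 4: x=[6.4571 9.9414] v=[-0.2970 0.2032]
Step 5: x=[5.6397 10.3711] v=[-3.2698 1.7189]
Step 6: x=[4.5952 10.8680] v=[-4.1781 1.9875]
Step 7: x=[3.9701 11.0467] v=[-2.5005 0.7147]
Step 8: x=[4.1216 10.7062] v=[0.6060 -1.3619]

Answer: 4.1216 10.7062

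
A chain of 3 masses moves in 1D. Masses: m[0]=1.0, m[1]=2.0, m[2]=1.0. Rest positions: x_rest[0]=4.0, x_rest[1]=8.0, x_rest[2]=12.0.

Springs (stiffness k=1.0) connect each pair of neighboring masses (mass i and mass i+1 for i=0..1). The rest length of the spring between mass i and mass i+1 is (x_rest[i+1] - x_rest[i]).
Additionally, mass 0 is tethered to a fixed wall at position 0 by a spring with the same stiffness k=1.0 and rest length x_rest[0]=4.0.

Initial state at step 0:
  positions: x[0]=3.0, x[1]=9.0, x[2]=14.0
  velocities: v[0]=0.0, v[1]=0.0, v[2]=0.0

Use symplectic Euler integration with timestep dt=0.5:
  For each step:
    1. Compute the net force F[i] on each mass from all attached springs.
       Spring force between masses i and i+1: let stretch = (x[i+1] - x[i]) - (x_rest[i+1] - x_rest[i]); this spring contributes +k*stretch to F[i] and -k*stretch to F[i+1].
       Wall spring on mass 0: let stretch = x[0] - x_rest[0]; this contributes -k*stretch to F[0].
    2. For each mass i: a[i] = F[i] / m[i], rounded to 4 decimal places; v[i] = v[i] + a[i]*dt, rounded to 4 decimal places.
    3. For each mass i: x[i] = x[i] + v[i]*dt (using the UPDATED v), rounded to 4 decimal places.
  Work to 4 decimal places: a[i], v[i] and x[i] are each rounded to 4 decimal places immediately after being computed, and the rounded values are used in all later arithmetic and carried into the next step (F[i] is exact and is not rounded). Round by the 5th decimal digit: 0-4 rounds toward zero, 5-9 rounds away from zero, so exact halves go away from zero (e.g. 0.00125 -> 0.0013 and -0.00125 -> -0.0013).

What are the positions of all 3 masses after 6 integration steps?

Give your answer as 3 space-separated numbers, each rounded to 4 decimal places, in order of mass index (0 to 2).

Answer: 4.2600 8.8633 11.4619

Derivation:
Step 0: x=[3.0000 9.0000 14.0000] v=[0.0000 0.0000 0.0000]
Step 1: x=[3.7500 8.8750 13.7500] v=[1.5000 -0.2500 -0.5000]
Step 2: x=[4.8438 8.7188 13.2813] v=[2.1875 -0.3125 -0.9375]
Step 3: x=[5.6954 8.6485 12.6719] v=[1.7031 -0.1406 -1.2188]
Step 4: x=[5.8614 8.7120 12.0567] v=[0.3320 0.1270 -1.2305]
Step 5: x=[5.2747 8.8373 11.6053] v=[-1.1734 0.2506 -0.9029]
Step 6: x=[4.2600 8.8633 11.4619] v=[-2.0295 0.0520 -0.2869]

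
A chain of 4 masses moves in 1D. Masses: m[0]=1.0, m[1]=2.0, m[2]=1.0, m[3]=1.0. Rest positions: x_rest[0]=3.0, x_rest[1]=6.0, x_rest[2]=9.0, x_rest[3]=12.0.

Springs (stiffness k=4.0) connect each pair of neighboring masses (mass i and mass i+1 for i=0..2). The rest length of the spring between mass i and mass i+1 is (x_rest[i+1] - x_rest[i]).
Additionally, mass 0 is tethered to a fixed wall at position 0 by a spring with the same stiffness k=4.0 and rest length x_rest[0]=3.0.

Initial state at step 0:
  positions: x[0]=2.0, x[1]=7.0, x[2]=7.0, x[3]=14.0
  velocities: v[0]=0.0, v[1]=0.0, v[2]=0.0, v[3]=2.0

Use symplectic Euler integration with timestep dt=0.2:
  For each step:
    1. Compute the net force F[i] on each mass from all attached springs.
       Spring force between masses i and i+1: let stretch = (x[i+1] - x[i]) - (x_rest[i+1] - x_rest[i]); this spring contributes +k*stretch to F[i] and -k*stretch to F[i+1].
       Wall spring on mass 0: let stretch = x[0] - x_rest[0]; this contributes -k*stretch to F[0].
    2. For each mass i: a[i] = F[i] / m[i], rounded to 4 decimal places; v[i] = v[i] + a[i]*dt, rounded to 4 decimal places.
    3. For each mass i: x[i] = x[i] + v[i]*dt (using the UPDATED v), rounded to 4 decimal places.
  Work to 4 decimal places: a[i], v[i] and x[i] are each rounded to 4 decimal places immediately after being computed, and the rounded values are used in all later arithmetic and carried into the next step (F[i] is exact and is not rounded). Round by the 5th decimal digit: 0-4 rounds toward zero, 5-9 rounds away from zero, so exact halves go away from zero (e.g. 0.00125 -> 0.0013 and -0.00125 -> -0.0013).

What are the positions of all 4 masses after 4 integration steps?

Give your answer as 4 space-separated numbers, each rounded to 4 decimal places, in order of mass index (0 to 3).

Step 0: x=[2.0000 7.0000 7.0000 14.0000] v=[0.0000 0.0000 0.0000 2.0000]
Step 1: x=[2.4800 6.6000 8.1200 13.7600] v=[2.4000 -2.0000 5.6000 -1.2000]
Step 2: x=[3.2224 5.9920 9.8992 13.0976] v=[3.7120 -3.0400 8.8960 -3.3120]
Step 3: x=[3.8924 5.4750 11.5650 12.4035] v=[3.3498 -2.5850 8.3290 -3.4707]
Step 4: x=[4.1928 5.3186 12.3906 12.0552] v=[1.5020 -0.7820 4.1278 -1.7415]

Answer: 4.1928 5.3186 12.3906 12.0552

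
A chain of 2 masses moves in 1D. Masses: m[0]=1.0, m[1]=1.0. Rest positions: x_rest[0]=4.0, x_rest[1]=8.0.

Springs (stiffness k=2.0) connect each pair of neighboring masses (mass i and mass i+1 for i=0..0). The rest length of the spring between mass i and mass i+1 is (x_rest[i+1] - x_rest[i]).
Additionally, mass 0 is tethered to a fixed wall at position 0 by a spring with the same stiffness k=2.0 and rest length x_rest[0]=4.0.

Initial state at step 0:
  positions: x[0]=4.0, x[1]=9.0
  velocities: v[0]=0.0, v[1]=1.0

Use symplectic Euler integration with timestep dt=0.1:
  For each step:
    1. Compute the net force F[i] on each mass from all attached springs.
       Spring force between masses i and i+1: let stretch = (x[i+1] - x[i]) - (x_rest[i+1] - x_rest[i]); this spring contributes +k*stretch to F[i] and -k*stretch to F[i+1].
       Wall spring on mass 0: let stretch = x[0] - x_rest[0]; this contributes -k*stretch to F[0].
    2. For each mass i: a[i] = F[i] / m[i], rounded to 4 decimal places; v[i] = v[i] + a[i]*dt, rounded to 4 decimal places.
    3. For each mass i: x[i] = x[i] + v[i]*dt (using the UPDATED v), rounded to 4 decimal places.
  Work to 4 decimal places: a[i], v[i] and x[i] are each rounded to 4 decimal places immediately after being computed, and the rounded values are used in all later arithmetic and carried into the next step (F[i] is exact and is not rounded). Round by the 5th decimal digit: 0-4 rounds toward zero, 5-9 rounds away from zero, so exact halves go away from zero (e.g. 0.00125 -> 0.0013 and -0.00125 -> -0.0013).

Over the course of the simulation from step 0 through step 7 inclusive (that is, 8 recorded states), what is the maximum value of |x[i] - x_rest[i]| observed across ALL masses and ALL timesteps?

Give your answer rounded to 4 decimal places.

Step 0: x=[4.0000 9.0000] v=[0.0000 1.0000]
Step 1: x=[4.0200 9.0800] v=[0.2000 0.8000]
Step 2: x=[4.0608 9.1388] v=[0.4080 0.5880]
Step 3: x=[4.1219 9.1760] v=[0.6114 0.3724]
Step 4: x=[4.2017 9.1922] v=[0.7978 0.1616]
Step 5: x=[4.2973 9.1886] v=[0.9556 -0.0365]
Step 6: x=[4.4047 9.1671] v=[1.0744 -0.2148]
Step 7: x=[4.5193 9.1304] v=[1.1459 -0.3673]
Max displacement = 1.1922

Answer: 1.1922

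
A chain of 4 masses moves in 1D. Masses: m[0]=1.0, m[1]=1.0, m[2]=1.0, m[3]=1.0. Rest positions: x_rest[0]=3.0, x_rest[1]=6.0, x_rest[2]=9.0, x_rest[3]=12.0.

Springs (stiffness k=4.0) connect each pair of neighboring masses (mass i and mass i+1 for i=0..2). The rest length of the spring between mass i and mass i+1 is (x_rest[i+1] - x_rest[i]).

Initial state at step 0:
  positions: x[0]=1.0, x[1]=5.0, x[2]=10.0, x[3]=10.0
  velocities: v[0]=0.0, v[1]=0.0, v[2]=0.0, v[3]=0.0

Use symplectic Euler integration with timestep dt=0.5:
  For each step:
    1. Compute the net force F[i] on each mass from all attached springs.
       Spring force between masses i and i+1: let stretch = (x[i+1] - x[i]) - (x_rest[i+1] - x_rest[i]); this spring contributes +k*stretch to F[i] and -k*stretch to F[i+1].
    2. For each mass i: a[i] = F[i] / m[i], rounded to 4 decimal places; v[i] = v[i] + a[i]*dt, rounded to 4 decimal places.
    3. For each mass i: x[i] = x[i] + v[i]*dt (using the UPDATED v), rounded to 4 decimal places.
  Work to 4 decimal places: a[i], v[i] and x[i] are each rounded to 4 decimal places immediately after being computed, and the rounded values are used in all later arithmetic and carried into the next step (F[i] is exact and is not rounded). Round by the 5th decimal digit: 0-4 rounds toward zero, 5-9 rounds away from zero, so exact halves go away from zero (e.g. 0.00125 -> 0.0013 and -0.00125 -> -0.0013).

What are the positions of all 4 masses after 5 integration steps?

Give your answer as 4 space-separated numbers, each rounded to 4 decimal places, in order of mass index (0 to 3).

Step 0: x=[1.0000 5.0000 10.0000 10.0000] v=[0.0000 0.0000 0.0000 0.0000]
Step 1: x=[2.0000 6.0000 5.0000 13.0000] v=[2.0000 2.0000 -10.0000 6.0000]
Step 2: x=[4.0000 2.0000 9.0000 11.0000] v=[4.0000 -8.0000 8.0000 -4.0000]
Step 3: x=[1.0000 7.0000 8.0000 10.0000] v=[-6.0000 10.0000 -2.0000 -2.0000]
Step 4: x=[1.0000 7.0000 8.0000 10.0000] v=[0.0000 0.0000 0.0000 0.0000]
Step 5: x=[4.0000 2.0000 9.0000 11.0000] v=[6.0000 -10.0000 2.0000 2.0000]

Answer: 4.0000 2.0000 9.0000 11.0000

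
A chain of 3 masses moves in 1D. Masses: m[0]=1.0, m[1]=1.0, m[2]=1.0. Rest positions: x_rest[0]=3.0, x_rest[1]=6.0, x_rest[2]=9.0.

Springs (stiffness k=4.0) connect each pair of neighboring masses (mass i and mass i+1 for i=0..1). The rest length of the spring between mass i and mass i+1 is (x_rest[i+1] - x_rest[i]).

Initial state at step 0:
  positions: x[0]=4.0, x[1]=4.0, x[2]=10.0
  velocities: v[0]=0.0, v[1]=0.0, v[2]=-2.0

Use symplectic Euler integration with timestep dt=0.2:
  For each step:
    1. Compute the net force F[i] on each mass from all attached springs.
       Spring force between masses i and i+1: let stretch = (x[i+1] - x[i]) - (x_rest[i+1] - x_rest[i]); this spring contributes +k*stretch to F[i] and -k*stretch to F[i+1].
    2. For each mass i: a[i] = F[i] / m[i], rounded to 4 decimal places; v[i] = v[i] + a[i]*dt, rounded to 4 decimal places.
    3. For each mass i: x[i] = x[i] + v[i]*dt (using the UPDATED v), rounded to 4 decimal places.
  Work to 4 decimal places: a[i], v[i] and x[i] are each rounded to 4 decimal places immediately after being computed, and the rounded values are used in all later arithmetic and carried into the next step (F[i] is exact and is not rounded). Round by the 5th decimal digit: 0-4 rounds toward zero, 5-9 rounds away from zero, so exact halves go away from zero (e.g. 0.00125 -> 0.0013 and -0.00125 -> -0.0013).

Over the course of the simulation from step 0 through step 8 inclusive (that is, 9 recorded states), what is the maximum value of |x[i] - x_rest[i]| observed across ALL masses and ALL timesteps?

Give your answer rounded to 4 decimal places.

Answer: 3.2414

Derivation:
Step 0: x=[4.0000 4.0000 10.0000] v=[0.0000 0.0000 -2.0000]
Step 1: x=[3.5200 4.9600 9.1200] v=[-2.4000 4.8000 -4.4000]
Step 2: x=[2.7904 6.3552 8.0544] v=[-3.6480 6.9760 -5.3280]
Step 3: x=[2.1512 7.4519 7.1969] v=[-3.1962 5.4835 -4.2874]
Step 4: x=[1.8801 7.6597 6.8602] v=[-1.3556 1.0389 -1.6834]
Step 5: x=[2.0537 6.8148 7.1314] v=[0.8681 -4.2244 1.3562]
Step 6: x=[2.5091 5.2588 7.8320] v=[2.2770 -7.7800 3.5029]
Step 7: x=[2.9245 3.6746 8.6009] v=[2.0768 -7.9212 3.8443]
Step 8: x=[2.9799 2.7586 9.0616] v=[0.2769 -4.5802 2.3033]
Max displacement = 3.2414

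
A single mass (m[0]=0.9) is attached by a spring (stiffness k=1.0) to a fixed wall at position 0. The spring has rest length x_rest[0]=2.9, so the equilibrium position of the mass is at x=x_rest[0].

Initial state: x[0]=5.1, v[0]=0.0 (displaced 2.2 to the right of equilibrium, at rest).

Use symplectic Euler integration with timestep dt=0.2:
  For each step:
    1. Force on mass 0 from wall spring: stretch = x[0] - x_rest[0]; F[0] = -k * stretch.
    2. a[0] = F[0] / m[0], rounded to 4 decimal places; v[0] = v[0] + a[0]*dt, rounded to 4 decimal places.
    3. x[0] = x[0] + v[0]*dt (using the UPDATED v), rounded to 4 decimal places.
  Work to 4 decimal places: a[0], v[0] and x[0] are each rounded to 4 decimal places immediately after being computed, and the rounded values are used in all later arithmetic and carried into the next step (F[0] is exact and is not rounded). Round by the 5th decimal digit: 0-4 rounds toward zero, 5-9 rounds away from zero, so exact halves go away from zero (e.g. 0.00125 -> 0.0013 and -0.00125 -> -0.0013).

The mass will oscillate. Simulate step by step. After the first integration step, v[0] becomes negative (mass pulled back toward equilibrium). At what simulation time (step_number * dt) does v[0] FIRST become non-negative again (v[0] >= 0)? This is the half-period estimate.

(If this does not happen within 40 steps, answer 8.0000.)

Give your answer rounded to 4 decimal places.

Answer: 3.0000

Derivation:
Step 0: x=[5.1000] v=[0.0000]
Step 1: x=[5.0022] v=[-0.4889]
Step 2: x=[4.8110] v=[-0.9561]
Step 3: x=[4.5348] v=[-1.3808]
Step 4: x=[4.1860] v=[-1.7441]
Step 5: x=[3.7800] v=[-2.0299]
Step 6: x=[3.3349] v=[-2.2255]
Step 7: x=[2.8705] v=[-2.3221]
Step 8: x=[2.4074] v=[-2.3155]
Step 9: x=[1.9662] v=[-2.2060]
Step 10: x=[1.5665] v=[-1.9985]
Step 11: x=[1.2261] v=[-1.7022]
Step 12: x=[0.9601] v=[-1.3302]
Step 13: x=[0.7803] v=[-0.8991]
Step 14: x=[0.6947] v=[-0.4281]
Step 15: x=[0.7071] v=[0.0620]
First v>=0 after going negative at step 15, time=3.0000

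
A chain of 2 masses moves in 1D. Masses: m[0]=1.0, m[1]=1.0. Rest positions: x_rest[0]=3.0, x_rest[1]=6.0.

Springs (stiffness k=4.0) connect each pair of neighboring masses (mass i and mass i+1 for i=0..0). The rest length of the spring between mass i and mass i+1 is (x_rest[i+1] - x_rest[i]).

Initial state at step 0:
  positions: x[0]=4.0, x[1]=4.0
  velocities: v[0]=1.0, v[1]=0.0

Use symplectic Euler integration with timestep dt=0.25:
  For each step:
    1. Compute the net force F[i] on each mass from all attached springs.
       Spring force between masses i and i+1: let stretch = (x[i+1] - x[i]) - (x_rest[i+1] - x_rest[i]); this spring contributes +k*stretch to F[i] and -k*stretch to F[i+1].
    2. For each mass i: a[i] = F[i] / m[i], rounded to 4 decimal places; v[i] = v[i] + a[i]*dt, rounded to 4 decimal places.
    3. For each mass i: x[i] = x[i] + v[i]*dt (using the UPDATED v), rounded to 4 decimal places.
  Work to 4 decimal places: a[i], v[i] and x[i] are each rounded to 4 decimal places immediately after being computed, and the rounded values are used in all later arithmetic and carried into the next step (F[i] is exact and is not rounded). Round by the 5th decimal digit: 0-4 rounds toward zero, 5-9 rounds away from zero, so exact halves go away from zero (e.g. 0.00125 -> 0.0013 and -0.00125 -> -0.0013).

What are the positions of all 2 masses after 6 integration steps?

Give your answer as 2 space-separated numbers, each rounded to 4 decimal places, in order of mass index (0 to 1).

Step 0: x=[4.0000 4.0000] v=[1.0000 0.0000]
Step 1: x=[3.5000 4.7500] v=[-2.0000 3.0000]
Step 2: x=[2.5625 5.9375] v=[-3.7500 4.7500]
Step 3: x=[1.7188 7.0313] v=[-3.3750 4.3750]
Step 4: x=[1.4532 7.5469] v=[-1.0625 2.0625]
Step 5: x=[1.9610 7.2891] v=[2.0312 -1.0312]
Step 6: x=[3.0508 6.4493] v=[4.3593 -3.3593]

Answer: 3.0508 6.4493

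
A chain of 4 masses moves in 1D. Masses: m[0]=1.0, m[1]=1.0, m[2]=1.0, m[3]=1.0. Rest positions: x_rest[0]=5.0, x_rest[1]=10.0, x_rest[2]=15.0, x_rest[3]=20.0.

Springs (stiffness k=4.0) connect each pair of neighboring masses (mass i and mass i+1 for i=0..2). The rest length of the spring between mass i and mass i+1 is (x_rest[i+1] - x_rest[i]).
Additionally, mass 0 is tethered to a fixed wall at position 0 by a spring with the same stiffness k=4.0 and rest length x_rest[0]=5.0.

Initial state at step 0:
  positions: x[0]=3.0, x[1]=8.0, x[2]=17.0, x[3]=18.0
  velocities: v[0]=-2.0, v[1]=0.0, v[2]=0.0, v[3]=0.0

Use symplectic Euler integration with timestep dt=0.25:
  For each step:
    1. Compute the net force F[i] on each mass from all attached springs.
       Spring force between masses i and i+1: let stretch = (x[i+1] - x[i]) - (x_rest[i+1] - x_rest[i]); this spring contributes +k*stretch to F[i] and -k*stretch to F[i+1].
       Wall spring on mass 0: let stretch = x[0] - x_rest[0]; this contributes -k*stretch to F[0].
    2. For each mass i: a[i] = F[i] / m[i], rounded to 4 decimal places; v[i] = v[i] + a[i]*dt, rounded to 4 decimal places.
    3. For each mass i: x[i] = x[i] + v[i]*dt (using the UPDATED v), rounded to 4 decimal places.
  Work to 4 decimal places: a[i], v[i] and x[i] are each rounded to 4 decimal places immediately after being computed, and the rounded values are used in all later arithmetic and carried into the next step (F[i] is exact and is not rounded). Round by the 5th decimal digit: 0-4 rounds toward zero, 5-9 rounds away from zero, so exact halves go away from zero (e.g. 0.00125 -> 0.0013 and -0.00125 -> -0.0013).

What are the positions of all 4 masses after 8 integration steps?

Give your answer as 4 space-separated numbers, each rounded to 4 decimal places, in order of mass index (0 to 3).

Answer: 2.9320 11.7187 15.4500 18.0044

Derivation:
Step 0: x=[3.0000 8.0000 17.0000 18.0000] v=[-2.0000 0.0000 0.0000 0.0000]
Step 1: x=[3.0000 9.0000 15.0000 19.0000] v=[0.0000 4.0000 -8.0000 4.0000]
Step 2: x=[3.7500 10.0000 12.5000 20.2500] v=[3.0000 4.0000 -10.0000 5.0000]
Step 3: x=[5.1250 10.0625 11.3125 20.8125] v=[5.5000 0.2500 -4.7500 2.2500]
Step 4: x=[6.4531 9.2031 12.1875 20.2500] v=[5.3125 -3.4375 3.5000 -2.2500]
Step 5: x=[6.8555 8.4023 14.3320 18.9219] v=[1.6094 -3.2031 8.5781 -5.3125]
Step 6: x=[5.9307 8.6973 16.1416 17.6963] v=[-3.6993 1.1798 7.2383 -4.9024]
Step 7: x=[4.2149 10.1617 16.4788 17.3320] v=[-6.8634 5.8575 1.3487 -1.4571]
Step 8: x=[2.9320 11.7187 15.4500 18.0044] v=[-5.1315 6.2278 -4.1152 2.6897]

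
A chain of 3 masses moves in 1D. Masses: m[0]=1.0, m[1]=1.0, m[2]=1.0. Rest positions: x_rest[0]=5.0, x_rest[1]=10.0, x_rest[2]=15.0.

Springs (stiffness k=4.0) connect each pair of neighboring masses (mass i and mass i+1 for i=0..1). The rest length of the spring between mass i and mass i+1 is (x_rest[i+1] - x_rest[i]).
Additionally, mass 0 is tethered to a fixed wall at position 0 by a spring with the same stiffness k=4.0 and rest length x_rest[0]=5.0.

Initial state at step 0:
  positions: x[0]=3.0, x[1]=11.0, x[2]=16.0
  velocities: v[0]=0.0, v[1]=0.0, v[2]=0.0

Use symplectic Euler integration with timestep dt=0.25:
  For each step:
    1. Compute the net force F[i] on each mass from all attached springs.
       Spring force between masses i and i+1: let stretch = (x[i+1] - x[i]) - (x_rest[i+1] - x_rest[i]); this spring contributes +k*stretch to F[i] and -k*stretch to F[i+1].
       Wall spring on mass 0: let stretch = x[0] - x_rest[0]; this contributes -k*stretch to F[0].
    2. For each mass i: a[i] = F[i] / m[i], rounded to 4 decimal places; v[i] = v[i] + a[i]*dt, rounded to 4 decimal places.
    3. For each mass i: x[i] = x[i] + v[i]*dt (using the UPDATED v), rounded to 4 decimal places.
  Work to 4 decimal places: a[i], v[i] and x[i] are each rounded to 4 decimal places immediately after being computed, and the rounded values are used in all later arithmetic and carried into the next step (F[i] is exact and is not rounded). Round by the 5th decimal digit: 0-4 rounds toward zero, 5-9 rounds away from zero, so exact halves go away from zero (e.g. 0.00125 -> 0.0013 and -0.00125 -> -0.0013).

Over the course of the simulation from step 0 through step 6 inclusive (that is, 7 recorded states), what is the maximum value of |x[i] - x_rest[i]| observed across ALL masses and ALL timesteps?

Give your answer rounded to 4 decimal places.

Step 0: x=[3.0000 11.0000 16.0000] v=[0.0000 0.0000 0.0000]
Step 1: x=[4.2500 10.2500 16.0000] v=[5.0000 -3.0000 0.0000]
Step 2: x=[5.9375 9.4375 15.8125] v=[6.7500 -3.2500 -0.7500]
Step 3: x=[7.0156 9.3438 15.2813] v=[4.3125 -0.3750 -2.1250]
Step 4: x=[6.9219 10.1524 14.5157] v=[-0.3749 3.2343 -3.0625]
Step 5: x=[5.9053 11.2442 13.9093] v=[-4.0663 4.3671 -2.4258]
Step 6: x=[4.7471 11.6675 13.8866] v=[-4.6327 1.6933 -0.0909]
Max displacement = 2.0156

Answer: 2.0156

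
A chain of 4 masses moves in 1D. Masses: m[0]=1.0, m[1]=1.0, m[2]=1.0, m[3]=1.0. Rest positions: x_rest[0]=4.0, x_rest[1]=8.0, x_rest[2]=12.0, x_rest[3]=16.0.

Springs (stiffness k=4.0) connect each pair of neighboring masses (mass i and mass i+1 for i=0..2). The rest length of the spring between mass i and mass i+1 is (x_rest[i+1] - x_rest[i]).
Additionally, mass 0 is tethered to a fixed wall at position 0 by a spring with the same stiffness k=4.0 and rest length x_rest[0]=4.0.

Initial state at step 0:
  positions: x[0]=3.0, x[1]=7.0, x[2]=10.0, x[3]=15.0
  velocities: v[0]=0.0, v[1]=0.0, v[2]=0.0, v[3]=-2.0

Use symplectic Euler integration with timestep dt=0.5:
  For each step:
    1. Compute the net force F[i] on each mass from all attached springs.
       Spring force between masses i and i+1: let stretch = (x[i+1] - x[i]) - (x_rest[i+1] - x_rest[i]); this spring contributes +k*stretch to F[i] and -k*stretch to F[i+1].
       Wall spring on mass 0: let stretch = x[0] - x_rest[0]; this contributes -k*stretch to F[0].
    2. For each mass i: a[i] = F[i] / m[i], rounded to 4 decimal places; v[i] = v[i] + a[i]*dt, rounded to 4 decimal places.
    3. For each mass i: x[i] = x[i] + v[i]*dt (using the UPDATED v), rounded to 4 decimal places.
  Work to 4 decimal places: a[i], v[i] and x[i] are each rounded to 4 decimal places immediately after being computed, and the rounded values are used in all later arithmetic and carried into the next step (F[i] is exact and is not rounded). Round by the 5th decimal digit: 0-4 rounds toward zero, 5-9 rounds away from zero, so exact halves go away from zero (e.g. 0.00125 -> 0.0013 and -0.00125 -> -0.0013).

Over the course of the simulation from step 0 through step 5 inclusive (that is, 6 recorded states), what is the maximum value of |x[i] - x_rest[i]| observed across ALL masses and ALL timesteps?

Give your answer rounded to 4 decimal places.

Step 0: x=[3.0000 7.0000 10.0000 15.0000] v=[0.0000 0.0000 0.0000 -2.0000]
Step 1: x=[4.0000 6.0000 12.0000 13.0000] v=[2.0000 -2.0000 4.0000 -4.0000]
Step 2: x=[3.0000 9.0000 9.0000 14.0000] v=[-2.0000 6.0000 -6.0000 2.0000]
Step 3: x=[5.0000 6.0000 11.0000 14.0000] v=[4.0000 -6.0000 4.0000 0.0000]
Step 4: x=[3.0000 7.0000 11.0000 15.0000] v=[-4.0000 2.0000 0.0000 2.0000]
Step 5: x=[2.0000 8.0000 11.0000 16.0000] v=[-2.0000 2.0000 0.0000 2.0000]
Max displacement = 3.0000

Answer: 3.0000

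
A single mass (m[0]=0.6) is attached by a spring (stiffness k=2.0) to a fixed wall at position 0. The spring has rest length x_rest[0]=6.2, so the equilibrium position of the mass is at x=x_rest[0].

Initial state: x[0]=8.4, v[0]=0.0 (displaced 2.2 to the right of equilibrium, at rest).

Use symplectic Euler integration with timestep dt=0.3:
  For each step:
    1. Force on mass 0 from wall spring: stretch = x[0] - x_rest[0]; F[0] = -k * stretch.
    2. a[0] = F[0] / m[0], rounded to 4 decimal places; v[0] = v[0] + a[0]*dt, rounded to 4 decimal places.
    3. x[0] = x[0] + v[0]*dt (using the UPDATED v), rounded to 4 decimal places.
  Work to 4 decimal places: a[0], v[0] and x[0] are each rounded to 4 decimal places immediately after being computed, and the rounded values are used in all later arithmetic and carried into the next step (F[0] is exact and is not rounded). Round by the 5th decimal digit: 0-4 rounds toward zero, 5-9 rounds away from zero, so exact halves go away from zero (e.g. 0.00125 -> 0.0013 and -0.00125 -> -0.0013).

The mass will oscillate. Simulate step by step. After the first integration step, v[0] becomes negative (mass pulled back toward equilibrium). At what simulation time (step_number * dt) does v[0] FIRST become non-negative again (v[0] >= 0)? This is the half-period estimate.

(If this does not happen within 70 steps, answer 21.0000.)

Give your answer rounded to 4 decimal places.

Answer: 1.8000

Derivation:
Step 0: x=[8.4000] v=[0.0000]
Step 1: x=[7.7400] v=[-2.2000]
Step 2: x=[6.6180] v=[-3.7400]
Step 3: x=[5.3706] v=[-4.1580]
Step 4: x=[4.3720] v=[-3.3286]
Step 5: x=[3.9218] v=[-1.5006]
Step 6: x=[4.1551] v=[0.7776]
First v>=0 after going negative at step 6, time=1.8000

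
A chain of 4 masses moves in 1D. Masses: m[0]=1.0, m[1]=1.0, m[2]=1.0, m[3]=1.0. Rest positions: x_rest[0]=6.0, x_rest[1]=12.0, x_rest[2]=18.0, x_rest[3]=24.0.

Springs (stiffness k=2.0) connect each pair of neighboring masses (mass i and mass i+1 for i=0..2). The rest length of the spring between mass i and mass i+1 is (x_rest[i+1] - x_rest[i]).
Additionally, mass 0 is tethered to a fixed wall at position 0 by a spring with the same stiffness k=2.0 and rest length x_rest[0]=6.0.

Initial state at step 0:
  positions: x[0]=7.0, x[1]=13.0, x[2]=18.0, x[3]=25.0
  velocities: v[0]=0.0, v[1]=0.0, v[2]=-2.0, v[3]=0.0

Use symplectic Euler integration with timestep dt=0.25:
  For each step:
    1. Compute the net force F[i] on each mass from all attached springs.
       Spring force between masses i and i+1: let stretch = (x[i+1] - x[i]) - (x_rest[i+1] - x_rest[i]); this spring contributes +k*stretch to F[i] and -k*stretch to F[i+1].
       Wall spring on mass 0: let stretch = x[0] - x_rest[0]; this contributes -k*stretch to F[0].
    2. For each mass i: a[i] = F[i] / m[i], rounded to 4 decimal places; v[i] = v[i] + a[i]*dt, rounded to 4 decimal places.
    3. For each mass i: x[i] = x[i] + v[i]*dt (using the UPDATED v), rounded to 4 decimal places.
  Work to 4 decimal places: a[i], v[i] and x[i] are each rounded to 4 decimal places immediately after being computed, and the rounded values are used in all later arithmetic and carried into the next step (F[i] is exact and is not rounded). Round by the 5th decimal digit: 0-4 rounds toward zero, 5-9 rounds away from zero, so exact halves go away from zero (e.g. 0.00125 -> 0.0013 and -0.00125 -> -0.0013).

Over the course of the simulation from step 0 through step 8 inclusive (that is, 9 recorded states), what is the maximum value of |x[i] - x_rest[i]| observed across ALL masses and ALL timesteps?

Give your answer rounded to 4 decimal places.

Step 0: x=[7.0000 13.0000 18.0000 25.0000] v=[0.0000 0.0000 -2.0000 0.0000]
Step 1: x=[6.8750 12.8750 17.7500 24.8750] v=[-0.5000 -0.5000 -1.0000 -0.5000]
Step 2: x=[6.6406 12.6094 17.7813 24.6094] v=[-0.9375 -1.0625 0.1250 -1.0625]
Step 3: x=[6.3223 12.2442 18.0196 24.2403] v=[-1.2734 -1.4610 0.9531 -1.4766]
Step 4: x=[5.9539 11.8606 18.3136 23.8436] v=[-1.4736 -1.5343 1.1758 -1.5870]
Step 5: x=[5.5796 11.5453 18.4922 23.5056] v=[-1.4972 -1.2612 0.7143 -1.3520]
Step 6: x=[5.2536 11.3527 18.4291 23.2909] v=[-1.3042 -0.7706 -0.2525 -0.8587]
Step 7: x=[5.0332 11.2822 18.0892 23.2185] v=[-0.8815 -0.2820 -1.3598 -0.2896]
Step 8: x=[4.9648 11.2815 17.5395 23.2550] v=[-0.2736 -0.0030 -2.1987 0.1458]
Max displacement = 1.0352

Answer: 1.0352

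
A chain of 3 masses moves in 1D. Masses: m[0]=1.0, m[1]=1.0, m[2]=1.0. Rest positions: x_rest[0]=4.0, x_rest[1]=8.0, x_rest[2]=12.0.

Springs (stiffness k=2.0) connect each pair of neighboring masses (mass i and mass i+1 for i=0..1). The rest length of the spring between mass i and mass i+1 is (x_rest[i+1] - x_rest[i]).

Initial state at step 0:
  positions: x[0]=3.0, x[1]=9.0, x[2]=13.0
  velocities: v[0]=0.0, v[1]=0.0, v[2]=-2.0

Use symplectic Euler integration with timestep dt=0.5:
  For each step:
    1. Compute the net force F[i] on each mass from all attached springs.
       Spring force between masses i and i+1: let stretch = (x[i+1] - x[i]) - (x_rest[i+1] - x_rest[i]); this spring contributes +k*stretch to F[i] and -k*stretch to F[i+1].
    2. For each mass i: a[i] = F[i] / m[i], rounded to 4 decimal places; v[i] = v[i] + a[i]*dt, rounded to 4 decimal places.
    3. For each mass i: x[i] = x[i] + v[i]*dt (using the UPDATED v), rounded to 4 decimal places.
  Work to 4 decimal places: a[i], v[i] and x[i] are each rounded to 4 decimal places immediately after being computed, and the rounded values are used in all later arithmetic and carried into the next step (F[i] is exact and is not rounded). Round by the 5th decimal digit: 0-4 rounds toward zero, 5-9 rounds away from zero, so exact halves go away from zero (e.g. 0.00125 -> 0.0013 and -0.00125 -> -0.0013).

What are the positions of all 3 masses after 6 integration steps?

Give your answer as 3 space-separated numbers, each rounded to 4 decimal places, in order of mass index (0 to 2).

Answer: 1.7500 6.1250 11.1250

Derivation:
Step 0: x=[3.0000 9.0000 13.0000] v=[0.0000 0.0000 -2.0000]
Step 1: x=[4.0000 8.0000 12.0000] v=[2.0000 -2.0000 -2.0000]
Step 2: x=[5.0000 7.0000 11.0000] v=[2.0000 -2.0000 -2.0000]
Step 3: x=[5.0000 7.0000 10.0000] v=[0.0000 0.0000 -2.0000]
Step 4: x=[4.0000 7.5000 9.5000] v=[-2.0000 1.0000 -1.0000]
Step 5: x=[2.7500 7.2500 10.0000] v=[-2.5000 -0.5000 1.0000]
Step 6: x=[1.7500 6.1250 11.1250] v=[-2.0000 -2.2500 2.2500]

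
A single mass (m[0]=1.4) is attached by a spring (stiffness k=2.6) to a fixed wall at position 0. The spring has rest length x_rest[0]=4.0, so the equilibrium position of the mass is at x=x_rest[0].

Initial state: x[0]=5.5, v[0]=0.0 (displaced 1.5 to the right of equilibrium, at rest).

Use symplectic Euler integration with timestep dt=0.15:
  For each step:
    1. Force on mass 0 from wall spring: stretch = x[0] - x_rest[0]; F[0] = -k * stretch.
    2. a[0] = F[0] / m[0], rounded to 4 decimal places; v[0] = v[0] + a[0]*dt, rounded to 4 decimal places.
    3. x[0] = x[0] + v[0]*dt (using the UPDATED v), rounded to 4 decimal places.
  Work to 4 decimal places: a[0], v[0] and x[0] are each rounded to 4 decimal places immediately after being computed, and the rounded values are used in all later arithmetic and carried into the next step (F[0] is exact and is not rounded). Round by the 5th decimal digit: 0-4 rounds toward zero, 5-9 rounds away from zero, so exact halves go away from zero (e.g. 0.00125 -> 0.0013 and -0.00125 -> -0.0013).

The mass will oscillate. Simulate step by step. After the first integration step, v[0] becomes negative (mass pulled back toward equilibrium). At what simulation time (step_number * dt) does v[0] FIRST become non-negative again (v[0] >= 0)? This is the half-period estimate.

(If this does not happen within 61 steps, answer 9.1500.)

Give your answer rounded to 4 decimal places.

Step 0: x=[5.5000] v=[0.0000]
Step 1: x=[5.4373] v=[-0.4179]
Step 2: x=[5.3146] v=[-0.8183]
Step 3: x=[5.1369] v=[-1.1845]
Step 4: x=[4.9117] v=[-1.5012]
Step 5: x=[4.6484] v=[-1.7552]
Step 6: x=[4.3580] v=[-1.9358]
Step 7: x=[4.0527] v=[-2.0355]
Step 8: x=[3.7452] v=[-2.0502]
Step 9: x=[3.4483] v=[-1.9792]
Step 10: x=[3.1745] v=[-1.8255]
Step 11: x=[2.9352] v=[-1.5955]
Step 12: x=[2.7404] v=[-1.2989]
Step 13: x=[2.5982] v=[-0.9480]
Step 14: x=[2.5146] v=[-0.5575]
Step 15: x=[2.4930] v=[-0.1437]
Step 16: x=[2.5344] v=[0.2761]
First v>=0 after going negative at step 16, time=2.4000

Answer: 2.4000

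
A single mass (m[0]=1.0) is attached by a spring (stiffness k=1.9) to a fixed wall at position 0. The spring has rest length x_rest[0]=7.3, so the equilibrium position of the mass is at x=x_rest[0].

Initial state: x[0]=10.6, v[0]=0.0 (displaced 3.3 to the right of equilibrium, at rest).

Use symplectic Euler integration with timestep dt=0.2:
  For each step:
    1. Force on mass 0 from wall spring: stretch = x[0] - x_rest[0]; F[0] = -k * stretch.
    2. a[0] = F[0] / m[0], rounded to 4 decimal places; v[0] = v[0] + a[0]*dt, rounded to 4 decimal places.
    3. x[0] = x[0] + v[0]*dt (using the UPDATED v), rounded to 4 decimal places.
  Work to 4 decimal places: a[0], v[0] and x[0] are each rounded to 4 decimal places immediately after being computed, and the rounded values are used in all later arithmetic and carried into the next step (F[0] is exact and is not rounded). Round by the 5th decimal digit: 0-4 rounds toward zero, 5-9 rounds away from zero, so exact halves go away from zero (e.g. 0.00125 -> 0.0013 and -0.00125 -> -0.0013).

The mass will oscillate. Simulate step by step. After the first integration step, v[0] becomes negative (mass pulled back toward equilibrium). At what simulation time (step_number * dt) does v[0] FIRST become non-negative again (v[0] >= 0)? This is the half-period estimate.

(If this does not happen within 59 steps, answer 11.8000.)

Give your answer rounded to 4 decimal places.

Answer: 2.4000

Derivation:
Step 0: x=[10.6000] v=[0.0000]
Step 1: x=[10.3492] v=[-1.2540]
Step 2: x=[9.8667] v=[-2.4127]
Step 3: x=[9.1891] v=[-3.3880]
Step 4: x=[8.3679] v=[-4.1059]
Step 5: x=[7.4656] v=[-4.5117]
Step 6: x=[6.5507] v=[-4.5746]
Step 7: x=[5.6927] v=[-4.2899]
Step 8: x=[4.9569] v=[-3.6791]
Step 9: x=[4.3992] v=[-2.7887]
Step 10: x=[4.0619] v=[-1.6864]
Step 11: x=[3.9707] v=[-0.4559]
Step 12: x=[4.1325] v=[0.8092]
First v>=0 after going negative at step 12, time=2.4000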